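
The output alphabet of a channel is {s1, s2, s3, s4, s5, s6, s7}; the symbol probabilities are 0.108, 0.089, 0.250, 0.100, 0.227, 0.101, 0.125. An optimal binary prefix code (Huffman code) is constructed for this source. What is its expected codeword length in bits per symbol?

2.712 bits/symbol

Repeatedly combine the two least-probable nodes; the expected code length is the sum of the merged weights.
merge 89/1000 + 1/10 → 189/1000
merge 101/1000 + 27/250 → 209/1000
merge 1/8 + 189/1000 → 157/500
merge 209/1000 + 227/1000 → 109/250
merge 1/4 + 157/500 → 141/250
merge 109/250 + 141/250 → 1
L = 189/1000 + 209/1000 + 157/500 + 109/250 + 141/250 + 1 = 339/125 = 2.712 bits/symbol.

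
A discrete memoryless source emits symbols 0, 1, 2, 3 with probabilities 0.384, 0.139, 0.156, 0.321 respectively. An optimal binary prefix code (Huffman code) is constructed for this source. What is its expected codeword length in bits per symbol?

1.911 bits/symbol

Repeatedly combine the two least-probable nodes; the expected code length is the sum of the merged weights.
merge 139/1000 + 39/250 → 59/200
merge 59/200 + 321/1000 → 77/125
merge 48/125 + 77/125 → 1
L = 59/200 + 77/125 + 1 = 1911/1000 = 1.911 bits/symbol.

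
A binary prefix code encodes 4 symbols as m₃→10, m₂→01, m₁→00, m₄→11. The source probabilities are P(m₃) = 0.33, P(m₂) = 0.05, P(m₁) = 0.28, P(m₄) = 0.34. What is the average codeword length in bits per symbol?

L̄ = Σ pᵢ·ℓᵢ = 0.33·2 + 0.05·2 + 0.28·2 + 0.34·2 = 2 bits/symbol.

2 bits/symbol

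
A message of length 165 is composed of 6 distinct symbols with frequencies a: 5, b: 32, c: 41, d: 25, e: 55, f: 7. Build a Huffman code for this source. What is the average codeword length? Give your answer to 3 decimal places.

2.297 bits/symbol

Probabilities are the counts divided by 165.
Repeatedly combine the two least-probable nodes; the expected code length is the sum of the merged weights.
merge 1/33 + 7/165 → 4/55
merge 4/55 + 5/33 → 37/165
merge 32/165 + 37/165 → 23/55
merge 41/165 + 1/3 → 32/55
merge 23/55 + 32/55 → 1
L = 4/55 + 37/165 + 23/55 + 32/55 + 1 = 379/165 ≈ 2.297 bits/symbol.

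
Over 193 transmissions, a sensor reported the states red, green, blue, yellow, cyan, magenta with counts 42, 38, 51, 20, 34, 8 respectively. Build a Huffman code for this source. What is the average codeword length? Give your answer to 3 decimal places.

2.466 bits/symbol

Probabilities are the counts divided by 193.
Repeatedly combine the two least-probable nodes; the expected code length is the sum of the merged weights.
merge 8/193 + 20/193 → 28/193
merge 28/193 + 34/193 → 62/193
merge 38/193 + 42/193 → 80/193
merge 51/193 + 62/193 → 113/193
merge 80/193 + 113/193 → 1
L = 28/193 + 62/193 + 80/193 + 113/193 + 1 = 476/193 ≈ 2.466 bits/symbol.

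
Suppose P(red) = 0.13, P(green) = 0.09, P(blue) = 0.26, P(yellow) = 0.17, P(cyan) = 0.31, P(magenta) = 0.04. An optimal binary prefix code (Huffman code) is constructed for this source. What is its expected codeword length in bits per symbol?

2.39 bits/symbol

Repeatedly combine the two least-probable nodes; the expected code length is the sum of the merged weights.
merge 1/25 + 9/100 → 13/100
merge 13/100 + 13/100 → 13/50
merge 17/100 + 13/50 → 43/100
merge 13/50 + 31/100 → 57/100
merge 43/100 + 57/100 → 1
L = 13/100 + 13/50 + 43/100 + 57/100 + 1 = 239/100 = 2.39 bits/symbol.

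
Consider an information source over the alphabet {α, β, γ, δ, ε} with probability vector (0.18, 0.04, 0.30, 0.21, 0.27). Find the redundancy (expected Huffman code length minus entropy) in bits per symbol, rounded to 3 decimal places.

Entropy H = −Σ p log₂ p ≈ 2.1350 bits.
Huffman merges: 1/25+9/50→11/50; 21/100+11/50→43/100; 27/100+3/10→57/100; 43/100+57/100→1. L = 111/50 ≈ 2.2200.
L − H = 2.2200 − 2.1350 = 0.085 bits.

0.085 bits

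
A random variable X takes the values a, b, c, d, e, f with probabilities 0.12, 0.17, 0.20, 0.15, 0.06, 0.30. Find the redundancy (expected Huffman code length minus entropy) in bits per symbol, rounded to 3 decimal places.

Entropy H = −Σ p log₂ p ≈ 2.4412 bits.
Huffman merges: 3/50+3/25→9/50; 3/20+17/100→8/25; 9/50+1/5→19/50; 3/10+8/25→31/50; 19/50+31/50→1. L = 5/2 ≈ 2.5000.
L − H = 2.5000 − 2.4412 = 0.059 bits.

0.059 bits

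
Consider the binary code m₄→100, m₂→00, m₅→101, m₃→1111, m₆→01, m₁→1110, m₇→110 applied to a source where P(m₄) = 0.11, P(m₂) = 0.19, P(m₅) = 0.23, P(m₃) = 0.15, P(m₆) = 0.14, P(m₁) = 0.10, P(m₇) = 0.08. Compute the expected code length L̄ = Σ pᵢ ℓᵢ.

L̄ = Σ pᵢ·ℓᵢ = 0.11·3 + 0.19·2 + 0.23·3 + 0.15·4 + 0.14·2 + 0.10·4 + 0.08·3 = 2.92 bits/symbol.

2.92 bits/symbol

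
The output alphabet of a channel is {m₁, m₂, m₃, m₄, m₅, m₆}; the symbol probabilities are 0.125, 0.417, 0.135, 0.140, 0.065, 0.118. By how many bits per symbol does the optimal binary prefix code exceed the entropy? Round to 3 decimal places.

Entropy H = −Σ p log₂ p ≈ 2.3085 bits.
Huffman merges: 13/200+59/500→183/1000; 1/8+27/200→13/50; 7/50+183/1000→323/1000; 13/50+323/1000→583/1000; 417/1000+583/1000→1. L = 2349/1000 ≈ 2.3490.
L − H = 2.3490 − 2.3085 = 0.041 bits.

0.041 bits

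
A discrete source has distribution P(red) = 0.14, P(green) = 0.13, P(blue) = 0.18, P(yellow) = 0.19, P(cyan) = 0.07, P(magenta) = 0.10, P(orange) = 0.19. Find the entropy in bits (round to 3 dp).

H = −Σ pᵢ log₂ pᵢ.
−0.14·log₂(0.14) = 0.3971
−0.13·log₂(0.13) = 0.3826
−0.18·log₂(0.18) = 0.4453
−0.19·log₂(0.19) = 0.4552
−0.07·log₂(0.07) = 0.2686
−0.10·log₂(0.10) = 0.3322
−0.19·log₂(0.19) = 0.4552
Sum ≈ 2.7363 → 2.736 bits.

2.736 bits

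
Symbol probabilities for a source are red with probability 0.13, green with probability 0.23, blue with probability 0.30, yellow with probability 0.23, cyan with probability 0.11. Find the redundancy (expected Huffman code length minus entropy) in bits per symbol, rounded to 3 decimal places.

0.011 bits

Entropy H = −Σ p log₂ p ≈ 2.2294 bits.
Huffman merges: 11/100+13/100→6/25; 23/100+23/100→23/50; 6/25+3/10→27/50; 23/50+27/50→1. L = 56/25 ≈ 2.2400.
L − H = 2.2400 − 2.2294 = 0.011 bits.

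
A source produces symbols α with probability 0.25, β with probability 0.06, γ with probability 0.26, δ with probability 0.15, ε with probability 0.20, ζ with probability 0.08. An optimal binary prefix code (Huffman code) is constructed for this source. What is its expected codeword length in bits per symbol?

Repeatedly combine the two least-probable nodes; the expected code length is the sum of the merged weights.
merge 3/50 + 2/25 → 7/50
merge 7/50 + 3/20 → 29/100
merge 1/5 + 1/4 → 9/20
merge 13/50 + 29/100 → 11/20
merge 9/20 + 11/20 → 1
L = 7/50 + 29/100 + 9/20 + 11/20 + 1 = 243/100 = 2.43 bits/symbol.

2.43 bits/symbol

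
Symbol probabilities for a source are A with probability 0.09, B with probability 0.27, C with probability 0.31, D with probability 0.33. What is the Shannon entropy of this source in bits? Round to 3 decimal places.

1.874 bits

H = −Σ pᵢ log₂ pᵢ.
−0.09·log₂(0.09) = 0.3127
−0.27·log₂(0.27) = 0.5100
−0.31·log₂(0.31) = 0.5238
−0.33·log₂(0.33) = 0.5278
Sum ≈ 1.8743 → 1.874 bits.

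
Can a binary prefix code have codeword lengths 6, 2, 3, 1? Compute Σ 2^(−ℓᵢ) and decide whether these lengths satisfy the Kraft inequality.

0.890625; yes

With common denominator 2^6 = 64: Σ 2^(−ℓᵢ) = 1/64 + 16/64 + 8/64 + 32/64 = 57/64 = 0.890625.
Kraft's inequality requires Σ ≤ 1; here Σ = 0.890625 ≤ 1, so such a prefix code exists.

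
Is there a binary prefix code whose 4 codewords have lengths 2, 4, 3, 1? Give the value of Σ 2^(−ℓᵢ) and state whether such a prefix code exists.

With common denominator 2^4 = 16: Σ 2^(−ℓᵢ) = 4/16 + 1/16 + 2/16 + 8/16 = 15/16 = 0.9375.
Kraft's inequality requires Σ ≤ 1; here Σ = 0.9375 ≤ 1, so such a prefix code exists.

0.9375; yes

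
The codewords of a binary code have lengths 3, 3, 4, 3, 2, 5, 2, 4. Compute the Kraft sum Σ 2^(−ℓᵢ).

1.03125

With common denominator 2^5 = 32: Σ 2^(−ℓᵢ) = 4/32 + 4/32 + 2/32 + 4/32 + 8/32 + 1/32 + 8/32 + 2/32 = 33/32 = 1.03125.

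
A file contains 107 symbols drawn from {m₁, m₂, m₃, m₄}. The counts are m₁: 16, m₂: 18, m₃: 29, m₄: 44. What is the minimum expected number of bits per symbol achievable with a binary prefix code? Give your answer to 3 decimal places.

Probabilities are the counts divided by 107.
Repeatedly combine the two least-probable nodes; the expected code length is the sum of the merged weights.
merge 16/107 + 18/107 → 34/107
merge 29/107 + 34/107 → 63/107
merge 44/107 + 63/107 → 1
L = 34/107 + 63/107 + 1 = 204/107 ≈ 1.907 bits/symbol.

1.907 bits/symbol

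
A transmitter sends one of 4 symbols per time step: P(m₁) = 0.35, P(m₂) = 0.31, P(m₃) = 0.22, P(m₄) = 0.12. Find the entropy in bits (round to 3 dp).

H = −Σ pᵢ log₂ pᵢ.
−0.35·log₂(0.35) = 0.5301
−0.31·log₂(0.31) = 0.5238
−0.22·log₂(0.22) = 0.4806
−0.12·log₂(0.12) = 0.3671
Sum ≈ 1.9015 → 1.902 bits.

1.902 bits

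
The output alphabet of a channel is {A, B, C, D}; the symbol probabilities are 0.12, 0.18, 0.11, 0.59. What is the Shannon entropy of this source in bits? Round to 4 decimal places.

1.6118 bits

H = −Σ pᵢ log₂ pᵢ.
−0.12·log₂(0.12) = 0.3671
−0.18·log₂(0.18) = 0.4453
−0.11·log₂(0.11) = 0.3503
−0.59·log₂(0.59) = 0.4491
Sum ≈ 1.6118 → 1.6118 bits.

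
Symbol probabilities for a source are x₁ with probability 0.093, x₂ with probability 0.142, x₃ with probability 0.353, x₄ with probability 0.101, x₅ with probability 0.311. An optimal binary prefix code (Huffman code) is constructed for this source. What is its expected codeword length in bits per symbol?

Repeatedly combine the two least-probable nodes; the expected code length is the sum of the merged weights.
merge 93/1000 + 101/1000 → 97/500
merge 71/500 + 97/500 → 42/125
merge 311/1000 + 42/125 → 647/1000
merge 353/1000 + 647/1000 → 1
L = 97/500 + 42/125 + 647/1000 + 1 = 2177/1000 = 2.177 bits/symbol.

2.177 bits/symbol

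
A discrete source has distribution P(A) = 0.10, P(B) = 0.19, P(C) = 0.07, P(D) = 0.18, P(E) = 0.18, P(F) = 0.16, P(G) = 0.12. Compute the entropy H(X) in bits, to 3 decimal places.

2.737 bits

H = −Σ pᵢ log₂ pᵢ.
−0.10·log₂(0.10) = 0.3322
−0.19·log₂(0.19) = 0.4552
−0.07·log₂(0.07) = 0.2686
−0.18·log₂(0.18) = 0.4453
−0.18·log₂(0.18) = 0.4453
−0.16·log₂(0.16) = 0.4230
−0.12·log₂(0.12) = 0.3671
Sum ≈ 2.7367 → 2.737 bits.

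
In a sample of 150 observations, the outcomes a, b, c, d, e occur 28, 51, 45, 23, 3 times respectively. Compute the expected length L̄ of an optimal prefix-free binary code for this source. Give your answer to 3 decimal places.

Probabilities are the counts divided by 150.
Repeatedly combine the two least-probable nodes; the expected code length is the sum of the merged weights.
merge 1/50 + 23/150 → 13/75
merge 13/75 + 14/75 → 9/25
merge 3/10 + 17/50 → 16/25
merge 9/25 + 16/25 → 1
L = 13/75 + 9/25 + 16/25 + 1 = 163/75 ≈ 2.173 bits/symbol.

2.173 bits/symbol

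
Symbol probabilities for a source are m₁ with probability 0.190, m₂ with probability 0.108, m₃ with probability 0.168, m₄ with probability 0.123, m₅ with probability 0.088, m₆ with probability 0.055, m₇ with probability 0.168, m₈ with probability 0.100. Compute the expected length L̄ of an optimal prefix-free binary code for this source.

Repeatedly combine the two least-probable nodes; the expected code length is the sum of the merged weights.
merge 11/200 + 11/125 → 143/1000
merge 1/10 + 27/250 → 26/125
merge 123/1000 + 143/1000 → 133/500
merge 21/125 + 21/125 → 42/125
merge 19/100 + 26/125 → 199/500
merge 133/500 + 42/125 → 301/500
merge 199/500 + 301/500 → 1
L = 143/1000 + 26/125 + 133/500 + 42/125 + 199/500 + 301/500 + 1 = 2953/1000 = 2.953 bits/symbol.

2.953 bits/symbol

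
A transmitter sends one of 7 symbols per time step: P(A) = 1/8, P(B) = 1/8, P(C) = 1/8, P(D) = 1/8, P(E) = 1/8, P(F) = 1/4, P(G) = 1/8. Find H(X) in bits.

Each probability is a power of 1/2, so log₂(1/p) is an integer.
H = Σ p·log₂(1/p) = 1/8·3 + 1/8·3 + 1/8·3 + 1/8·3 + 1/8·3 + 1/4·2 + 1/8·3 = 2.75 bits.

2.75 bits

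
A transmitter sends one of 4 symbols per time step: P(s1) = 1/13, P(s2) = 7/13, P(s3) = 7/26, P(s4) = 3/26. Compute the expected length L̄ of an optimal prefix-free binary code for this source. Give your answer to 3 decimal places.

Repeatedly combine the two least-probable nodes; the expected code length is the sum of the merged weights.
merge 1/13 + 3/26 → 5/26
merge 5/26 + 7/26 → 6/13
merge 6/13 + 7/13 → 1
L = 5/26 + 6/13 + 1 = 43/26 ≈ 1.654 bits/symbol.

1.654 bits/symbol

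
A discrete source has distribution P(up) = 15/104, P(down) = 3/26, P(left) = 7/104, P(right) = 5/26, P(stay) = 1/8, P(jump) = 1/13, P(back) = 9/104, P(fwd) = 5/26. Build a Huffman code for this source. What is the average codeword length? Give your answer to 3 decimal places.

2.952 bits/symbol

Repeatedly combine the two least-probable nodes; the expected code length is the sum of the merged weights.
merge 7/104 + 1/13 → 15/104
merge 9/104 + 3/26 → 21/104
merge 1/8 + 15/104 → 7/26
merge 15/104 + 5/26 → 35/104
merge 5/26 + 21/104 → 41/104
merge 7/26 + 35/104 → 63/104
merge 41/104 + 63/104 → 1
L = 15/104 + 21/104 + 7/26 + 35/104 + 41/104 + 63/104 + 1 = 307/104 ≈ 2.952 bits/symbol.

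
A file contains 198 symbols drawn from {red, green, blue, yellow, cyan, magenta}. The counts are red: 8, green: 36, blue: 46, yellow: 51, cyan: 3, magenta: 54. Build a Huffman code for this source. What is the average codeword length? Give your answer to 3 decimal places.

2.293 bits/symbol

Probabilities are the counts divided by 198.
Repeatedly combine the two least-probable nodes; the expected code length is the sum of the merged weights.
merge 1/66 + 4/99 → 1/18
merge 1/18 + 2/11 → 47/198
merge 23/99 + 47/198 → 31/66
merge 17/66 + 3/11 → 35/66
merge 31/66 + 35/66 → 1
L = 1/18 + 47/198 + 31/66 + 35/66 + 1 = 227/99 ≈ 2.293 bits/symbol.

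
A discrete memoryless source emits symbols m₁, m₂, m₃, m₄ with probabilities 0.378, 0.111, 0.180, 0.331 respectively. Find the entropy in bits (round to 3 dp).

H = −Σ pᵢ log₂ pᵢ.
−0.378·log₂(0.378) = 0.5305
−0.111·log₂(0.111) = 0.3520
−0.180·log₂(0.180) = 0.4453
−0.331·log₂(0.331) = 0.5280
Sum ≈ 1.8558 → 1.856 bits.

1.856 bits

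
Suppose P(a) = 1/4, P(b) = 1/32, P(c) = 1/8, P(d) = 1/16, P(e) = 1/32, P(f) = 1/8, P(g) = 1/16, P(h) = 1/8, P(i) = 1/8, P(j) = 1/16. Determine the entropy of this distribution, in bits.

3.0625 bits

Each probability is a power of 1/2, so log₂(1/p) is an integer.
H = Σ p·log₂(1/p) = 1/4·2 + 1/32·5 + 1/8·3 + 1/16·4 + 1/32·5 + 1/8·3 + 1/16·4 + 1/8·3 + 1/8·3 + 1/16·4 = 3.0625 bits.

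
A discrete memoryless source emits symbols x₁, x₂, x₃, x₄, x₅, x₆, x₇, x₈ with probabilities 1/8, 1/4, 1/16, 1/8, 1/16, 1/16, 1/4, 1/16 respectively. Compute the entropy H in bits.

2.75 bits

Each probability is a power of 1/2, so log₂(1/p) is an integer.
H = Σ p·log₂(1/p) = 1/8·3 + 1/4·2 + 1/16·4 + 1/8·3 + 1/16·4 + 1/16·4 + 1/4·2 + 1/16·4 = 2.75 bits.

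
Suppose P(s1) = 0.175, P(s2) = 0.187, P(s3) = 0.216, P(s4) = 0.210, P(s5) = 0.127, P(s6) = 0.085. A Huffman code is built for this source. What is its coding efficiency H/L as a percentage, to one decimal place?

Entropy H = −Σ p log₂ p ≈ 2.5231 bits.
Huffman merges: 17/200+127/1000→53/250; 7/40+187/1000→181/500; 21/100+53/250→211/500; 27/125+181/500→289/500; 211/500+289/500→1. L = 1287/500 ≈ 2.5740.
Efficiency = H/L = 2.5231/2.5740 = 98.0%.

98.0%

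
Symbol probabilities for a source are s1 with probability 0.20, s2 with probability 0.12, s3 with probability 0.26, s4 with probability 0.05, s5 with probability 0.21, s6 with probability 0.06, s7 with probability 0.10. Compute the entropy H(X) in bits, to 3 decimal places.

2.601 bits

H = −Σ pᵢ log₂ pᵢ.
−0.20·log₂(0.20) = 0.4644
−0.12·log₂(0.12) = 0.3671
−0.26·log₂(0.26) = 0.5053
−0.05·log₂(0.05) = 0.2161
−0.21·log₂(0.21) = 0.4728
−0.06·log₂(0.06) = 0.2435
−0.10·log₂(0.10) = 0.3322
Sum ≈ 2.6014 → 2.601 bits.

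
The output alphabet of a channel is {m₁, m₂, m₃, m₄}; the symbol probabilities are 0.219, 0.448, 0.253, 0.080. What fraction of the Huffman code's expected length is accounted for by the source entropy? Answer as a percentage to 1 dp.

Entropy H = −Σ p log₂ p ≈ 1.7920 bits.
Huffman merges: 2/25+219/1000→299/1000; 253/1000+299/1000→69/125; 56/125+69/125→1. L = 1851/1000 ≈ 1.8510.
Efficiency = H/L = 1.7920/1.8510 = 96.8%.

96.8%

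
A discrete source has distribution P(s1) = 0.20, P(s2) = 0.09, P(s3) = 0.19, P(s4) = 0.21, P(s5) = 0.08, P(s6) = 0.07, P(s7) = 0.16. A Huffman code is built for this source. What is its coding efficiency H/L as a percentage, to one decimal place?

Entropy H = −Σ p log₂ p ≈ 2.6882 bits.
Huffman merges: 7/100+2/25→3/20; 9/100+3/20→6/25; 4/25+19/100→7/20; 1/5+21/100→41/100; 6/25+7/20→59/100; 41/100+59/100→1. L = 137/50 ≈ 2.7400.
Efficiency = H/L = 2.6882/2.7400 = 98.1%.

98.1%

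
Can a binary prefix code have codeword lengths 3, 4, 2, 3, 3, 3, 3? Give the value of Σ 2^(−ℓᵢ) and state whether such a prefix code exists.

0.9375; yes

With common denominator 2^4 = 16: Σ 2^(−ℓᵢ) = 2/16 + 1/16 + 4/16 + 2/16 + 2/16 + 2/16 + 2/16 = 15/16 = 0.9375.
Kraft's inequality requires Σ ≤ 1; here Σ = 0.9375 ≤ 1, so such a prefix code exists.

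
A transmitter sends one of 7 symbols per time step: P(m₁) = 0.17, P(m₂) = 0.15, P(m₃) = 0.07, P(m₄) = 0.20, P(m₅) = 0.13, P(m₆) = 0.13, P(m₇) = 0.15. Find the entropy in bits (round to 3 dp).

H = −Σ pᵢ log₂ pᵢ.
−0.17·log₂(0.17) = 0.4346
−0.15·log₂(0.15) = 0.4105
−0.07·log₂(0.07) = 0.2686
−0.20·log₂(0.20) = 0.4644
−0.13·log₂(0.13) = 0.3826
−0.13·log₂(0.13) = 0.3826
−0.15·log₂(0.15) = 0.4105
Sum ≈ 2.7539 → 2.754 bits.

2.754 bits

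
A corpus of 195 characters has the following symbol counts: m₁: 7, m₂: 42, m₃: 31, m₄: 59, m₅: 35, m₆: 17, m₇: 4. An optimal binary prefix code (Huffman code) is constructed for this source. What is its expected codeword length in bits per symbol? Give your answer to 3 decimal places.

2.503 bits/symbol

Probabilities are the counts divided by 195.
Repeatedly combine the two least-probable nodes; the expected code length is the sum of the merged weights.
merge 4/195 + 7/195 → 11/195
merge 11/195 + 17/195 → 28/195
merge 28/195 + 31/195 → 59/195
merge 7/39 + 14/65 → 77/195
merge 59/195 + 59/195 → 118/195
merge 77/195 + 118/195 → 1
L = 11/195 + 28/195 + 59/195 + 77/195 + 118/195 + 1 = 488/195 ≈ 2.503 bits/symbol.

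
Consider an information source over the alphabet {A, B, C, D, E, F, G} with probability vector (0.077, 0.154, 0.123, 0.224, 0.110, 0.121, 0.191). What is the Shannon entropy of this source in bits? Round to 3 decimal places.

H = −Σ pᵢ log₂ pᵢ.
−0.077·log₂(0.077) = 0.2848
−0.154·log₂(0.154) = 0.4156
−0.123·log₂(0.123) = 0.3719
−0.224·log₂(0.224) = 0.4835
−0.110·log₂(0.110) = 0.3503
−0.121·log₂(0.121) = 0.3687
−0.191·log₂(0.191) = 0.4562
Sum ≈ 2.7310 → 2.731 bits.

2.731 bits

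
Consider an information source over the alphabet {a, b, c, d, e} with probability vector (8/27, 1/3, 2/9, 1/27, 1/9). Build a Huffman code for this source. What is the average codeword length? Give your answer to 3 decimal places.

Repeatedly combine the two least-probable nodes; the expected code length is the sum of the merged weights.
merge 1/27 + 1/9 → 4/27
merge 4/27 + 2/9 → 10/27
merge 8/27 + 1/3 → 17/27
merge 10/27 + 17/27 → 1
L = 4/27 + 10/27 + 17/27 + 1 = 58/27 ≈ 2.148 bits/symbol.

2.148 bits/symbol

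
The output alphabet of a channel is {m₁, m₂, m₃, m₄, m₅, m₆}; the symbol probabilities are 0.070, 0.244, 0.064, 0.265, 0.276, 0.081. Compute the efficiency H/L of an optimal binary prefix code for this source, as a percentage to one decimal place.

Entropy H = −Σ p log₂ p ≈ 2.3329 bits.
Huffman merges: 8/125+7/100→67/500; 81/1000+67/500→43/200; 43/200+61/250→459/1000; 53/200+69/250→541/1000; 459/1000+541/1000→1. L = 2349/1000 ≈ 2.3490.
Efficiency = H/L = 2.3329/2.3490 = 99.3%.

99.3%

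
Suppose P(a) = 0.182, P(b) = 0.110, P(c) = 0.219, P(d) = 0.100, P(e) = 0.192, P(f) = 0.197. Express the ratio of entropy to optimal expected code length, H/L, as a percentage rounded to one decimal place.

97.9%

Entropy H = −Σ p log₂ p ≈ 2.5285 bits.
Huffman merges: 1/10+11/100→21/100; 91/500+24/125→187/500; 197/1000+21/100→407/1000; 219/1000+187/500→593/1000; 407/1000+593/1000→1. L = 323/125 ≈ 2.5840.
Efficiency = H/L = 2.5285/2.5840 = 97.9%.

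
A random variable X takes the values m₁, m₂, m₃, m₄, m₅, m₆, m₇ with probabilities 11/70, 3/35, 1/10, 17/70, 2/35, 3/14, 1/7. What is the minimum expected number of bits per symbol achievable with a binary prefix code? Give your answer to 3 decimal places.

Repeatedly combine the two least-probable nodes; the expected code length is the sum of the merged weights.
merge 2/35 + 3/35 → 1/7
merge 1/10 + 1/7 → 17/70
merge 1/7 + 11/70 → 3/10
merge 3/14 + 17/70 → 16/35
merge 17/70 + 3/10 → 19/35
merge 16/35 + 19/35 → 1
L = 1/7 + 17/70 + 3/10 + 16/35 + 19/35 + 1 = 94/35 ≈ 2.686 bits/symbol.

2.686 bits/symbol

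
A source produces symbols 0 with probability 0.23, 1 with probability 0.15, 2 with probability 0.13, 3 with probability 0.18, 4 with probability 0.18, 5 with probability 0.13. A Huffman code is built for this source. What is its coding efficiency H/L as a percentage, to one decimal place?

Entropy H = −Σ p log₂ p ≈ 2.5541 bits.
Huffman merges: 13/100+13/100→13/50; 3/20+9/50→33/100; 9/50+23/100→41/100; 13/50+33/100→59/100; 41/100+59/100→1. L = 259/100 ≈ 2.5900.
Efficiency = H/L = 2.5541/2.5900 = 98.6%.

98.6%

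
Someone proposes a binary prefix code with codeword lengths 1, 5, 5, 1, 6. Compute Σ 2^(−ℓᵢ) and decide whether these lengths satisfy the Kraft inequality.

With common denominator 2^6 = 64: Σ 2^(−ℓᵢ) = 32/64 + 2/64 + 2/64 + 32/64 + 1/64 = 69/64 = 1.078125.
Kraft's inequality requires Σ ≤ 1; here Σ = 1.078125 > 1, so no such prefix code exists.

1.078125; no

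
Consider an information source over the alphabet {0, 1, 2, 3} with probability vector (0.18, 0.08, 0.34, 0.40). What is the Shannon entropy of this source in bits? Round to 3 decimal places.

1.795 bits

H = −Σ pᵢ log₂ pᵢ.
−0.18·log₂(0.18) = 0.4453
−0.08·log₂(0.08) = 0.2915
−0.34·log₂(0.34) = 0.5292
−0.40·log₂(0.40) = 0.5288
Sum ≈ 1.7948 → 1.795 bits.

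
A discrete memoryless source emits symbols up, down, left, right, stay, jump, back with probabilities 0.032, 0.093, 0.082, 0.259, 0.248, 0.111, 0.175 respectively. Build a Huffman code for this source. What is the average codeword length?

2.607 bits/symbol

Repeatedly combine the two least-probable nodes; the expected code length is the sum of the merged weights.
merge 4/125 + 41/500 → 57/500
merge 93/1000 + 111/1000 → 51/250
merge 57/500 + 7/40 → 289/1000
merge 51/250 + 31/125 → 113/250
merge 259/1000 + 289/1000 → 137/250
merge 113/250 + 137/250 → 1
L = 57/500 + 51/250 + 289/1000 + 113/250 + 137/250 + 1 = 2607/1000 = 2.607 bits/symbol.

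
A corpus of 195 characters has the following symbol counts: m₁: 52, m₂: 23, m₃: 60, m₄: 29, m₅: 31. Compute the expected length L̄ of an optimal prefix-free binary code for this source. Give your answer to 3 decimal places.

Probabilities are the counts divided by 195.
Repeatedly combine the two least-probable nodes; the expected code length is the sum of the merged weights.
merge 23/195 + 29/195 → 4/15
merge 31/195 + 4/15 → 83/195
merge 4/15 + 4/13 → 112/195
merge 83/195 + 112/195 → 1
L = 4/15 + 83/195 + 112/195 + 1 = 34/15 ≈ 2.267 bits/symbol.

2.267 bits/symbol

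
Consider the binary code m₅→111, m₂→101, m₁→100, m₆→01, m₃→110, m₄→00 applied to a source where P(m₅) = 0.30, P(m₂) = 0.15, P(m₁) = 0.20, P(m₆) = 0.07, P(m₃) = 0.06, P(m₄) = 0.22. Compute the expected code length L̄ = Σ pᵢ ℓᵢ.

2.71 bits/symbol

L̄ = Σ pᵢ·ℓᵢ = 0.30·3 + 0.15·3 + 0.20·3 + 0.07·2 + 0.06·3 + 0.22·2 = 2.71 bits/symbol.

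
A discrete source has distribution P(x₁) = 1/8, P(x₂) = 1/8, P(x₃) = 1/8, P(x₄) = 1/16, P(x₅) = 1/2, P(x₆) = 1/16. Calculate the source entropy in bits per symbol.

2.125 bits

Each probability is a power of 1/2, so log₂(1/p) is an integer.
H = Σ p·log₂(1/p) = 1/8·3 + 1/8·3 + 1/8·3 + 1/16·4 + 1/2·1 + 1/16·4 = 2.125 bits.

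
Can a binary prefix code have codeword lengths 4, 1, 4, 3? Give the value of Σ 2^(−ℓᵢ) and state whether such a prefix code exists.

0.75; yes

With common denominator 2^4 = 16: Σ 2^(−ℓᵢ) = 1/16 + 8/16 + 1/16 + 2/16 = 12/16 = 0.75.
Kraft's inequality requires Σ ≤ 1; here Σ = 0.75 ≤ 1, so such a prefix code exists.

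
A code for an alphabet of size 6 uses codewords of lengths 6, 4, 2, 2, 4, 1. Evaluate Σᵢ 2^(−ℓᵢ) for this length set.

1.140625

With common denominator 2^6 = 64: Σ 2^(−ℓᵢ) = 1/64 + 4/64 + 16/64 + 16/64 + 4/64 + 32/64 = 73/64 = 1.140625.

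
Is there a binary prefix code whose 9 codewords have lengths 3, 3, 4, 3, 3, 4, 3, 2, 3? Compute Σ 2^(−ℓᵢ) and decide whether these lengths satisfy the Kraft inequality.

1.125; no

With common denominator 2^4 = 16: Σ 2^(−ℓᵢ) = 2/16 + 2/16 + 1/16 + 2/16 + 2/16 + 1/16 + 2/16 + 4/16 + 2/16 = 18/16 = 1.125.
Kraft's inequality requires Σ ≤ 1; here Σ = 1.125 > 1, so no such prefix code exists.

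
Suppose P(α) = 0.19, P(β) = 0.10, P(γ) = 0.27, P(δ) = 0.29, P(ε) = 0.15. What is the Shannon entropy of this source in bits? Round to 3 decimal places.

2.226 bits

H = −Σ pᵢ log₂ pᵢ.
−0.19·log₂(0.19) = 0.4552
−0.10·log₂(0.10) = 0.3322
−0.27·log₂(0.27) = 0.5100
−0.29·log₂(0.29) = 0.5179
−0.15·log₂(0.15) = 0.4105
Sum ≈ 2.2259 → 2.226 bits.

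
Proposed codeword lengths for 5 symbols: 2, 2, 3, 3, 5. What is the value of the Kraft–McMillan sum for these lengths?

With common denominator 2^5 = 32: Σ 2^(−ℓᵢ) = 8/32 + 8/32 + 4/32 + 4/32 + 1/32 = 25/32 = 0.78125.

0.78125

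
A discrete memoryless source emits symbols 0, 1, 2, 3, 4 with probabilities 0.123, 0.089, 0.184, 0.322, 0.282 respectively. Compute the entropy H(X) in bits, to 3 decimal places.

2.173 bits

H = −Σ pᵢ log₂ pᵢ.
−0.123·log₂(0.123) = 0.3719
−0.089·log₂(0.089) = 0.3106
−0.184·log₂(0.184) = 0.4494
−0.322·log₂(0.322) = 0.5264
−0.282·log₂(0.282) = 0.5150
Sum ≈ 2.1733 → 2.173 bits.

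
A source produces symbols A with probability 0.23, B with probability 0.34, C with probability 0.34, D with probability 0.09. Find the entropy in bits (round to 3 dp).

H = −Σ pᵢ log₂ pᵢ.
−0.23·log₂(0.23) = 0.4877
−0.34·log₂(0.34) = 0.5292
−0.34·log₂(0.34) = 0.5292
−0.09·log₂(0.09) = 0.3127
Sum ≈ 1.8587 → 1.859 bits.

1.859 bits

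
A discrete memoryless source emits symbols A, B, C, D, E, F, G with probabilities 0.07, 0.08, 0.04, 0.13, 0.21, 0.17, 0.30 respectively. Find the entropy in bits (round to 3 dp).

H = −Σ pᵢ log₂ pᵢ.
−0.07·log₂(0.07) = 0.2686
−0.08·log₂(0.08) = 0.2915
−0.04·log₂(0.04) = 0.1858
−0.13·log₂(0.13) = 0.3826
−0.21·log₂(0.21) = 0.4728
−0.17·log₂(0.17) = 0.4346
−0.30·log₂(0.30) = 0.5211
Sum ≈ 2.5570 → 2.557 bits.

2.557 bits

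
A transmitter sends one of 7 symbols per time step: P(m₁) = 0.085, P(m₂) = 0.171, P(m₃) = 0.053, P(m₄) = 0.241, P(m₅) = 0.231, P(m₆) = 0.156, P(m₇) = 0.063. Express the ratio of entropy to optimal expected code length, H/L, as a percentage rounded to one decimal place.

98.9%

Entropy H = −Σ p log₂ p ≈ 2.6151 bits.
Huffman merges: 53/1000+63/1000→29/250; 17/200+29/250→201/1000; 39/250+171/1000→327/1000; 201/1000+231/1000→54/125; 241/1000+327/1000→71/125; 54/125+71/125→1. L = 661/250 ≈ 2.6440.
Efficiency = H/L = 2.6151/2.6440 = 98.9%.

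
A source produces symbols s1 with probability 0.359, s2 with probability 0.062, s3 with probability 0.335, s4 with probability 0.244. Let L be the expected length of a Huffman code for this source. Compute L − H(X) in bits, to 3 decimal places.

Entropy H = −Σ p log₂ p ≈ 1.8044 bits.
Huffman merges: 31/500+61/250→153/500; 153/500+67/200→641/1000; 359/1000+641/1000→1. L = 1947/1000 ≈ 1.9470.
L − H = 1.9470 − 1.8044 = 0.143 bits.

0.143 bits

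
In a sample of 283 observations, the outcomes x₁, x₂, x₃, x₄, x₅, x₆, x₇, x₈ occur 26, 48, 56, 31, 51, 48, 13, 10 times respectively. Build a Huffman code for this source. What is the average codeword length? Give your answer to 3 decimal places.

Probabilities are the counts divided by 283.
Repeatedly combine the two least-probable nodes; the expected code length is the sum of the merged weights.
merge 10/283 + 13/283 → 23/283
merge 23/283 + 26/283 → 49/283
merge 31/283 + 48/283 → 79/283
merge 48/283 + 49/283 → 97/283
merge 51/283 + 56/283 → 107/283
merge 79/283 + 97/283 → 176/283
merge 107/283 + 176/283 → 1
L = 23/283 + 49/283 + 79/283 + 97/283 + 107/283 + 176/283 + 1 = 814/283 ≈ 2.876 bits/symbol.

2.876 bits/symbol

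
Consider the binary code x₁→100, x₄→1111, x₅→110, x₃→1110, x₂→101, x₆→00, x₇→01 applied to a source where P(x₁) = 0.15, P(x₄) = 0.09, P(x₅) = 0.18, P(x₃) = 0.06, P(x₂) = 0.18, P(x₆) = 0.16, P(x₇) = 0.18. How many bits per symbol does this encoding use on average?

L̄ = Σ pᵢ·ℓᵢ = 0.15·3 + 0.09·4 + 0.18·3 + 0.06·4 + 0.18·3 + 0.16·2 + 0.18·2 = 2.81 bits/symbol.

2.81 bits/symbol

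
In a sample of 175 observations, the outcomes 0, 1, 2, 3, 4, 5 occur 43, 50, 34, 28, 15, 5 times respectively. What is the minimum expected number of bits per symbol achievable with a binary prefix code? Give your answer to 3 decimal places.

Probabilities are the counts divided by 175.
Repeatedly combine the two least-probable nodes; the expected code length is the sum of the merged weights.
merge 1/35 + 3/35 → 4/35
merge 4/35 + 4/25 → 48/175
merge 34/175 + 43/175 → 11/25
merge 48/175 + 2/7 → 14/25
merge 11/25 + 14/25 → 1
L = 4/35 + 48/175 + 11/25 + 14/25 + 1 = 418/175 ≈ 2.389 bits/symbol.

2.389 bits/symbol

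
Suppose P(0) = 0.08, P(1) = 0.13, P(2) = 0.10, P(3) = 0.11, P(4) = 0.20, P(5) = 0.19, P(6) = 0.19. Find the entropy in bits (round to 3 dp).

2.731 bits

H = −Σ pᵢ log₂ pᵢ.
−0.08·log₂(0.08) = 0.2915
−0.13·log₂(0.13) = 0.3826
−0.10·log₂(0.10) = 0.3322
−0.11·log₂(0.11) = 0.3503
−0.20·log₂(0.20) = 0.4644
−0.19·log₂(0.19) = 0.4552
−0.19·log₂(0.19) = 0.4552
Sum ≈ 2.7315 → 2.731 bits.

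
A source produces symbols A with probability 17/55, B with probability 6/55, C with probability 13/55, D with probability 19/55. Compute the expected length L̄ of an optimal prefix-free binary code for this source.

Repeatedly combine the two least-probable nodes; the expected code length is the sum of the merged weights.
merge 6/55 + 13/55 → 19/55
merge 17/55 + 19/55 → 36/55
merge 19/55 + 36/55 → 1
L = 19/55 + 36/55 + 1 = 2 bits/symbol.

2 bits/symbol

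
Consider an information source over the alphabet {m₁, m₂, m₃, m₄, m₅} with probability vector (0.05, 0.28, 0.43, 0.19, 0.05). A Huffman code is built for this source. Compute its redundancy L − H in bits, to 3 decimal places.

Entropy H = −Σ p log₂ p ≈ 1.9252 bits.
Huffman merges: 1/20+1/20→1/10; 1/10+19/100→29/100; 7/25+29/100→57/100; 43/100+57/100→1. L = 49/25 ≈ 1.9600.
L − H = 1.9600 − 1.9252 = 0.035 bits.

0.035 bits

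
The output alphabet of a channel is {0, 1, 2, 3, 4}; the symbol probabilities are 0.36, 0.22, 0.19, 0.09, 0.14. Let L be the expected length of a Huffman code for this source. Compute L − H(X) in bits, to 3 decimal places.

0.054 bits

Entropy H = −Σ p log₂ p ≈ 2.1762 bits.
Huffman merges: 9/100+7/50→23/100; 19/100+11/50→41/100; 23/100+9/25→59/100; 41/100+59/100→1. L = 223/100 ≈ 2.2300.
L − H = 2.2300 − 2.1762 = 0.054 bits.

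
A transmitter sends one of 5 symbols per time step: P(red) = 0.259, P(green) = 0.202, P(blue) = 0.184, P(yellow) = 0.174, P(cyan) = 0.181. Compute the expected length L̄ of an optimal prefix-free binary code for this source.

2.355 bits/symbol

Repeatedly combine the two least-probable nodes; the expected code length is the sum of the merged weights.
merge 87/500 + 181/1000 → 71/200
merge 23/125 + 101/500 → 193/500
merge 259/1000 + 71/200 → 307/500
merge 193/500 + 307/500 → 1
L = 71/200 + 193/500 + 307/500 + 1 = 471/200 = 2.355 bits/symbol.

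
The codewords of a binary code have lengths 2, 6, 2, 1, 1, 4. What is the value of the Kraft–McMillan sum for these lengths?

With common denominator 2^6 = 64: Σ 2^(−ℓᵢ) = 16/64 + 1/64 + 16/64 + 32/64 + 32/64 + 4/64 = 101/64 = 1.578125.

1.578125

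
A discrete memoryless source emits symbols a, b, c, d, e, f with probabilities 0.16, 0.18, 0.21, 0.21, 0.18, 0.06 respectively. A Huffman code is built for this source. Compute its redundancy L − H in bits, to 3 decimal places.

Entropy H = −Σ p log₂ p ≈ 2.5028 bits.
Huffman merges: 3/50+4/25→11/50; 9/50+9/50→9/25; 21/100+21/100→21/50; 11/50+9/25→29/50; 21/50+29/50→1. L = 129/50 ≈ 2.5800.
L − H = 2.5800 − 2.5028 = 0.077 bits.

0.077 bits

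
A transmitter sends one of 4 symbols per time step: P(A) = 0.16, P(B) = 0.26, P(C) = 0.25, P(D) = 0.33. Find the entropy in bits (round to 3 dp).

1.956 bits

H = −Σ pᵢ log₂ pᵢ.
−0.16·log₂(0.16) = 0.4230
−0.26·log₂(0.26) = 0.5053
−0.25·log₂(0.25) = 0.5000
−0.33·log₂(0.33) = 0.5278
Sum ≈ 1.9561 → 1.956 bits.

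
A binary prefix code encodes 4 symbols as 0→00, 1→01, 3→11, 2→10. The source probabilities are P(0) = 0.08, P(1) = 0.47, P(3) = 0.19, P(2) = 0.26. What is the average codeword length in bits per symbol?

2 bits/symbol

L̄ = Σ pᵢ·ℓᵢ = 0.08·2 + 0.47·2 + 0.19·2 + 0.26·2 = 2 bits/symbol.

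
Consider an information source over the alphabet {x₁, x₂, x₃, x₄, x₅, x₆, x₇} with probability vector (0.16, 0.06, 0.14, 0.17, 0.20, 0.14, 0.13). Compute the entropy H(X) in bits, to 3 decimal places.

2.742 bits

H = −Σ pᵢ log₂ pᵢ.
−0.16·log₂(0.16) = 0.4230
−0.06·log₂(0.06) = 0.2435
−0.14·log₂(0.14) = 0.3971
−0.17·log₂(0.17) = 0.4346
−0.20·log₂(0.20) = 0.4644
−0.14·log₂(0.14) = 0.3971
−0.13·log₂(0.13) = 0.3826
Sum ≈ 2.7424 → 2.742 bits.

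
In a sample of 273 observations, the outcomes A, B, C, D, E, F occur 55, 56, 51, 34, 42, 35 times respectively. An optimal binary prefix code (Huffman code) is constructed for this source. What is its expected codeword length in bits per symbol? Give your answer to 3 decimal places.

Probabilities are the counts divided by 273.
Repeatedly combine the two least-probable nodes; the expected code length is the sum of the merged weights.
merge 34/273 + 5/39 → 23/91
merge 2/13 + 17/91 → 31/91
merge 55/273 + 8/39 → 37/91
merge 23/91 + 31/91 → 54/91
merge 37/91 + 54/91 → 1
L = 23/91 + 31/91 + 37/91 + 54/91 + 1 = 236/91 ≈ 2.593 bits/symbol.

2.593 bits/symbol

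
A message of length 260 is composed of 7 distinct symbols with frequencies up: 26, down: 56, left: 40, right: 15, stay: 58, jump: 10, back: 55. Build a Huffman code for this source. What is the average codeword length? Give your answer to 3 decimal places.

2.642 bits/symbol

Probabilities are the counts divided by 260.
Repeatedly combine the two least-probable nodes; the expected code length is the sum of the merged weights.
merge 1/26 + 3/52 → 5/52
merge 5/52 + 1/10 → 51/260
merge 2/13 + 51/260 → 7/20
merge 11/52 + 14/65 → 111/260
merge 29/130 + 7/20 → 149/260
merge 111/260 + 149/260 → 1
L = 5/52 + 51/260 + 7/20 + 111/260 + 149/260 + 1 = 687/260 ≈ 2.642 bits/symbol.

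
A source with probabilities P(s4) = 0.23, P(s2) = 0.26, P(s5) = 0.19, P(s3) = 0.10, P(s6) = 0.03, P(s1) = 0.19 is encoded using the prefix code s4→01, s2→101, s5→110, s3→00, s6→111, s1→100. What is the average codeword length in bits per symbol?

2.67 bits/symbol

L̄ = Σ pᵢ·ℓᵢ = 0.23·2 + 0.26·3 + 0.19·3 + 0.10·2 + 0.03·3 + 0.19·3 = 2.67 bits/symbol.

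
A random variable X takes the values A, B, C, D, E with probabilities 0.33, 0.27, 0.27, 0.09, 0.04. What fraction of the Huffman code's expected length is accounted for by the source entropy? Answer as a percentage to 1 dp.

Entropy H = −Σ p log₂ p ≈ 2.0463 bits.
Huffman merges: 1/25+9/100→13/100; 13/100+27/100→2/5; 27/100+33/100→3/5; 2/5+3/5→1. L = 213/100 ≈ 2.1300.
Efficiency = H/L = 2.0463/2.1300 = 96.1%.

96.1%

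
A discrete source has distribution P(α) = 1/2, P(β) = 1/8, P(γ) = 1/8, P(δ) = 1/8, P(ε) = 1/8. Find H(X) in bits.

2 bits

Each probability is a power of 1/2, so log₂(1/p) is an integer.
H = Σ p·log₂(1/p) = 1/2·1 + 1/8·3 + 1/8·3 + 1/8·3 + 1/8·3 = 2 bits.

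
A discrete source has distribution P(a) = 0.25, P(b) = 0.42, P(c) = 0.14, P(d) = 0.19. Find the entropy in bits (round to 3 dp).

H = −Σ pᵢ log₂ pᵢ.
−0.25·log₂(0.25) = 0.5000
−0.42·log₂(0.42) = 0.5256
−0.14·log₂(0.14) = 0.3971
−0.19·log₂(0.19) = 0.4552
Sum ≈ 1.8780 → 1.878 bits.

1.878 bits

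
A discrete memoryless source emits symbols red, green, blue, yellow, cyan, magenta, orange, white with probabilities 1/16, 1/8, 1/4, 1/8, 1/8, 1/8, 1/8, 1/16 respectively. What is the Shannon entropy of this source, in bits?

Each probability is a power of 1/2, so log₂(1/p) is an integer.
H = Σ p·log₂(1/p) = 1/16·4 + 1/8·3 + 1/4·2 + 1/8·3 + 1/8·3 + 1/8·3 + 1/8·3 + 1/16·4 = 2.875 bits.

2.875 bits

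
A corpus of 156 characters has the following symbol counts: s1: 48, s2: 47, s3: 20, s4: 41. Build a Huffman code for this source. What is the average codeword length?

2 bits/symbol

Probabilities are the counts divided by 156.
Repeatedly combine the two least-probable nodes; the expected code length is the sum of the merged weights.
merge 5/39 + 41/156 → 61/156
merge 47/156 + 4/13 → 95/156
merge 61/156 + 95/156 → 1
L = 61/156 + 95/156 + 1 = 2 bits/symbol.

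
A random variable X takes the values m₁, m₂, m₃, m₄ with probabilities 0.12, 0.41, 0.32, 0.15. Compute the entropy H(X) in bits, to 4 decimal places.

1.8310 bits

H = −Σ pᵢ log₂ pᵢ.
−0.12·log₂(0.12) = 0.3671
−0.41·log₂(0.41) = 0.5274
−0.32·log₂(0.32) = 0.5260
−0.15·log₂(0.15) = 0.4105
Sum ≈ 1.8310 → 1.8310 bits.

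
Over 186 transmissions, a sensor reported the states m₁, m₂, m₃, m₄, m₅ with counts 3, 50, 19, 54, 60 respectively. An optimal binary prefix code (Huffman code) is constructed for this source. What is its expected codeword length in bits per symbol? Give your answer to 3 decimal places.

Probabilities are the counts divided by 186.
Repeatedly combine the two least-probable nodes; the expected code length is the sum of the merged weights.
merge 1/62 + 19/186 → 11/93
merge 11/93 + 25/93 → 12/31
merge 9/31 + 10/31 → 19/31
merge 12/31 + 19/31 → 1
L = 11/93 + 12/31 + 19/31 + 1 = 197/93 ≈ 2.118 bits/symbol.

2.118 bits/symbol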